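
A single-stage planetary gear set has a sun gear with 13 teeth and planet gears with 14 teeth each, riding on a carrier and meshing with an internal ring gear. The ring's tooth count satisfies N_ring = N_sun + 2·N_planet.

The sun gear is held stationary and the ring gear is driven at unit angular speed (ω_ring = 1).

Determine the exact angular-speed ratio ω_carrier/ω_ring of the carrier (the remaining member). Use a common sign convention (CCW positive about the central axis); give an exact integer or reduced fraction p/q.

N_ring = 13 + 2·14 = 41
13(ω_s−ω_c) = −41(ω_r−ω_c),  ω_s=0, ω_r=1
13(0−ω_c) = −41(1−ω_c)  ⇒  54ω_c = 41  ⇒  ω_c = 41/54
ω_c/ω_r = 41/54

41/54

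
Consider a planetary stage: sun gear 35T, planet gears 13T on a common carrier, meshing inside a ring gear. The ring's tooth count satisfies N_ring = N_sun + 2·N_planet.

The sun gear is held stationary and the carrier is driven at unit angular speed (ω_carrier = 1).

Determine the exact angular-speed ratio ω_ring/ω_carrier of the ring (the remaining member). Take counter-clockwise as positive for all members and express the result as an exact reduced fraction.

N_ring = 35 + 2·13 = 61
35(ω_s−ω_c) = −61(ω_r−ω_c),  ω_s=0, ω_c=1
ω_r = 1 − (35/61)(0−1) = 96/61
ω_r/ω_c = 96/61

96/61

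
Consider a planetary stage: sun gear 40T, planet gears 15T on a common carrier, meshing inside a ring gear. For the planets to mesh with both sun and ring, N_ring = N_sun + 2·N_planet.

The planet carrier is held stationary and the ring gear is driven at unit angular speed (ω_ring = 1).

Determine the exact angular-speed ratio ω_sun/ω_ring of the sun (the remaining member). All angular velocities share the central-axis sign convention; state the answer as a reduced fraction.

N_ring = 40 + 2·15 = 70
40(ω_s−ω_c) = −70(ω_r−ω_c),  ω_c=0, ω_r=1
ω_s = 0 − (70/40)(1−0) = -7/4
ω_s/ω_r = -7/4

-7/4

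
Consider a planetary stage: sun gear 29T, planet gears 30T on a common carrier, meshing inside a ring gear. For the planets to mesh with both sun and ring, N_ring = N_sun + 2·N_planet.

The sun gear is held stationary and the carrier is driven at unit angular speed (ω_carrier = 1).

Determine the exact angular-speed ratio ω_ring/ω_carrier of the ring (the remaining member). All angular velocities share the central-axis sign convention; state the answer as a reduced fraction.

N_ring = 29 + 2·30 = 89
29(ω_s−ω_c) = −89(ω_r−ω_c),  ω_s=0, ω_c=1
ω_r = 1 − (29/89)(0−1) = 118/89
ω_r/ω_c = 118/89

118/89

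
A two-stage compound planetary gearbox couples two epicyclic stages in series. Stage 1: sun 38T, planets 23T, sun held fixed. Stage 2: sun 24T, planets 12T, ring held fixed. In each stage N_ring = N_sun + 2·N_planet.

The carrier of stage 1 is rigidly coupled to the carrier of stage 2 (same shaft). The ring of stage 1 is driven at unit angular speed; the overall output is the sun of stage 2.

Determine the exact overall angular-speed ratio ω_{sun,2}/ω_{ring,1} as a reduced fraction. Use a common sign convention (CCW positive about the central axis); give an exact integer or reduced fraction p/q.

126/61

Stage 1: N_ring = 38 + 2·23 = 84
Stage 1: 38(ω_s−ω_c) = −84(ω_r−ω_c),  ω_s=0, ω_r=1
Stage 1: 38(0−ω_c) = −84(1−ω_c)  ⇒  122ω_c = 84  ⇒  ω_c = 42/61
  ⇒ ω_c¹/ω_r¹ = 42/61
Stage 2: N_ring = 24 + 2·12 = 48
Stage 2: 24(ω_s−ω_c) = −48(ω_r−ω_c),  ω_r=0, ω_c=1
Stage 2: ω_s = 1 − (48/24)(0−1) = 3
  ⇒ ω_s²/ω_c² = 3
Coupling ω_c² = ω_c¹ ⇒ overall = 42/61 × 3 = 126/61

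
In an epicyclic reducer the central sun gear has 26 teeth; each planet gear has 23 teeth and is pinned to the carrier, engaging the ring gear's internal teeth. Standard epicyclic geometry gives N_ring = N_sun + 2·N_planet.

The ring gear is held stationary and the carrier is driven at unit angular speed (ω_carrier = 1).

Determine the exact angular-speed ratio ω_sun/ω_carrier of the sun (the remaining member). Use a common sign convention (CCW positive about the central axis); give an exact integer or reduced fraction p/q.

49/13

N_ring = 26 + 2·23 = 72
26(ω_s−ω_c) = −72(ω_r−ω_c),  ω_r=0, ω_c=1
ω_s = 1 − (72/26)(0−1) = 49/13
ω_s/ω_c = 49/13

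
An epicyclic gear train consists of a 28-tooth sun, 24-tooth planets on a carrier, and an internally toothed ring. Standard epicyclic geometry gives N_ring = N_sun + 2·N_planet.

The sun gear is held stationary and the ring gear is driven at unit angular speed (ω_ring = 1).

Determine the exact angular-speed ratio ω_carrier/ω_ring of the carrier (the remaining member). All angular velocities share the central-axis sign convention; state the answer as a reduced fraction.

19/26

N_ring = 28 + 2·24 = 76
28(ω_s−ω_c) = −76(ω_r−ω_c),  ω_s=0, ω_r=1
28(0−ω_c) = −76(1−ω_c)  ⇒  104ω_c = 76  ⇒  ω_c = 19/26
ω_c/ω_r = 19/26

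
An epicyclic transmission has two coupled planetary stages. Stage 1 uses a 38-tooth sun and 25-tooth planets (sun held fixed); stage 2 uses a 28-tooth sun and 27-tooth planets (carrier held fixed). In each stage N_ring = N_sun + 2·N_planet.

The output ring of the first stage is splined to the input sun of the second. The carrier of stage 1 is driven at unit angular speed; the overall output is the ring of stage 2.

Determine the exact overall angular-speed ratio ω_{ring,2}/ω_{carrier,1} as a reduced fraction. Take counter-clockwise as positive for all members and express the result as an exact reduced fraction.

Stage 1: N_ring = 38 + 2·25 = 88
Stage 1: 38(ω_s−ω_c) = −88(ω_r−ω_c),  ω_s=0, ω_c=1
Stage 1: ω_r = 1 − (38/88)(0−1) = 63/44
  ⇒ ω_r¹/ω_c¹ = 63/44
Stage 2: N_ring = 28 + 2·27 = 82
Stage 2: 28(ω_s−ω_c) = −82(ω_r−ω_c),  ω_c=0, ω_s=1
Stage 2: ω_r = 0 − (28/82)(1−0) = -14/41
  ⇒ ω_r²/ω_s² = -14/41
Coupling ω_s² = ω_r¹ ⇒ overall = 63/44 × -14/41 = -441/902

-441/902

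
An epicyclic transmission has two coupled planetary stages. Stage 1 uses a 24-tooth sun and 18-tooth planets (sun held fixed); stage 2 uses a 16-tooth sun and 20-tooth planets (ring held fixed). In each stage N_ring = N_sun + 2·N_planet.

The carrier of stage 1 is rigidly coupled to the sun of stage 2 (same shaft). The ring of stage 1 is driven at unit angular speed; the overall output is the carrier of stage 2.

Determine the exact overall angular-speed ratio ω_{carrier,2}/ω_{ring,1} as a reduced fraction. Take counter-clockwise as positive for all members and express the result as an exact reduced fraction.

10/63

Stage 1: N_ring = 24 + 2·18 = 60
Stage 1: 24(ω_s−ω_c) = −60(ω_r−ω_c),  ω_s=0, ω_r=1
Stage 1: 24(0−ω_c) = −60(1−ω_c)  ⇒  84ω_c = 60  ⇒  ω_c = 5/7
  ⇒ ω_c¹/ω_r¹ = 5/7
Stage 2: N_ring = 16 + 2·20 = 56
Stage 2: 16(ω_s−ω_c) = −56(ω_r−ω_c),  ω_r=0, ω_s=1
Stage 2: 16(1−ω_c) = −56(0−ω_c)  ⇒  72ω_c = 16  ⇒  ω_c = 2/9
  ⇒ ω_c²/ω_s² = 2/9
Coupling ω_s² = ω_c¹ ⇒ overall = 5/7 × 2/9 = 10/63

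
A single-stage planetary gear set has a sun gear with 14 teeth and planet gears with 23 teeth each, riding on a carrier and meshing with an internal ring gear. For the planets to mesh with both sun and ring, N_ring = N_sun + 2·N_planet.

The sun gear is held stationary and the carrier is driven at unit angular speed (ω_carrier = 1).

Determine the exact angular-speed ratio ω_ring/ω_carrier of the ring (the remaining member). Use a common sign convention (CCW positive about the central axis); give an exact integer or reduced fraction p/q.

N_ring = 14 + 2·23 = 60
14(ω_s−ω_c) = −60(ω_r−ω_c),  ω_s=0, ω_c=1
ω_r = 1 − (14/60)(0−1) = 37/30
ω_r/ω_c = 37/30

37/30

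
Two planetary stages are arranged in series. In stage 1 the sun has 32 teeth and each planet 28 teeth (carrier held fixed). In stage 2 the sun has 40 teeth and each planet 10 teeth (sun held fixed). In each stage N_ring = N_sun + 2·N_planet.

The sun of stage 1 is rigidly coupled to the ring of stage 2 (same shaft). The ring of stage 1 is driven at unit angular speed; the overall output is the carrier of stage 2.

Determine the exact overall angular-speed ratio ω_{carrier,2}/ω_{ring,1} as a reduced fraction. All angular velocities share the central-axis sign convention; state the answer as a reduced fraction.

-33/20

Stage 1: N_ring = 32 + 2·28 = 88
Stage 1: 32(ω_s−ω_c) = −88(ω_r−ω_c),  ω_c=0, ω_r=1
Stage 1: ω_s = 0 − (88/32)(1−0) = -11/4
  ⇒ ω_s¹/ω_r¹ = -11/4
Stage 2: N_ring = 40 + 2·10 = 60
Stage 2: 40(ω_s−ω_c) = −60(ω_r−ω_c),  ω_s=0, ω_r=1
Stage 2: 40(0−ω_c) = −60(1−ω_c)  ⇒  100ω_c = 60  ⇒  ω_c = 3/5
  ⇒ ω_c²/ω_r² = 3/5
Coupling ω_r² = ω_s¹ ⇒ overall = -11/4 × 3/5 = -33/20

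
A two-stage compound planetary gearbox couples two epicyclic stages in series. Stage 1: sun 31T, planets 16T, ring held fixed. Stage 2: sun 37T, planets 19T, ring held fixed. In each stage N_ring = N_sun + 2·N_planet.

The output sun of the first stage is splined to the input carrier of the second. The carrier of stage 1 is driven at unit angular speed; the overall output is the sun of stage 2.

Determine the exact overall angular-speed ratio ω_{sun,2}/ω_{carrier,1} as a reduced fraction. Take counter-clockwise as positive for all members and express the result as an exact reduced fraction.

10528/1147

Stage 1: N_ring = 31 + 2·16 = 63
Stage 1: 31(ω_s−ω_c) = −63(ω_r−ω_c),  ω_r=0, ω_c=1
Stage 1: ω_s = 1 − (63/31)(0−1) = 94/31
  ⇒ ω_s¹/ω_c¹ = 94/31
Stage 2: N_ring = 37 + 2·19 = 75
Stage 2: 37(ω_s−ω_c) = −75(ω_r−ω_c),  ω_r=0, ω_c=1
Stage 2: ω_s = 1 − (75/37)(0−1) = 112/37
  ⇒ ω_s²/ω_c² = 112/37
Coupling ω_c² = ω_s¹ ⇒ overall = 94/31 × 112/37 = 10528/1147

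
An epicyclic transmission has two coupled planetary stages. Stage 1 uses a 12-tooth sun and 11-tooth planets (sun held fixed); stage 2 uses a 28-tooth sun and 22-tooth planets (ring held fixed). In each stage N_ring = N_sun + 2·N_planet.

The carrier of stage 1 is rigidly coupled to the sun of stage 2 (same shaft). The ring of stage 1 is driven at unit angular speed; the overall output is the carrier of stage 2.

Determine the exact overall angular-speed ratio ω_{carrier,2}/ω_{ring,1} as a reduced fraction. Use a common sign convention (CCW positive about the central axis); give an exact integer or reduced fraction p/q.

Stage 1: N_ring = 12 + 2·11 = 34
Stage 1: 12(ω_s−ω_c) = −34(ω_r−ω_c),  ω_s=0, ω_r=1
Stage 1: 12(0−ω_c) = −34(1−ω_c)  ⇒  46ω_c = 34  ⇒  ω_c = 17/23
  ⇒ ω_c¹/ω_r¹ = 17/23
Stage 2: N_ring = 28 + 2·22 = 72
Stage 2: 28(ω_s−ω_c) = −72(ω_r−ω_c),  ω_r=0, ω_s=1
Stage 2: 28(1−ω_c) = −72(0−ω_c)  ⇒  100ω_c = 28  ⇒  ω_c = 7/25
  ⇒ ω_c²/ω_s² = 7/25
Coupling ω_s² = ω_c¹ ⇒ overall = 17/23 × 7/25 = 119/575

119/575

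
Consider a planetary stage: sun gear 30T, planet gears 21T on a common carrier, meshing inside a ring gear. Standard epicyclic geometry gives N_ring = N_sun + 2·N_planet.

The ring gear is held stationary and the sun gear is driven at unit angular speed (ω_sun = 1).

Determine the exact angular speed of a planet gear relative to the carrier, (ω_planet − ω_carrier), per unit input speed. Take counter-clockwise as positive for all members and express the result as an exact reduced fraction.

-120/119

N_ring = 30 + 2·21 = 72
30(ω_s−ω_c) = −72(ω_r−ω_c),  ω_r=0, ω_s=1
30(1−ω_c) = −72(0−ω_c)  ⇒  102ω_c = 30  ⇒  ω_c = 5/17
sun–planet: 30·(1−5/17) = −21·(ω_p−ω_c)  ⇒  ω_p−ω_c = −(30/21)·(12/17) = -120/119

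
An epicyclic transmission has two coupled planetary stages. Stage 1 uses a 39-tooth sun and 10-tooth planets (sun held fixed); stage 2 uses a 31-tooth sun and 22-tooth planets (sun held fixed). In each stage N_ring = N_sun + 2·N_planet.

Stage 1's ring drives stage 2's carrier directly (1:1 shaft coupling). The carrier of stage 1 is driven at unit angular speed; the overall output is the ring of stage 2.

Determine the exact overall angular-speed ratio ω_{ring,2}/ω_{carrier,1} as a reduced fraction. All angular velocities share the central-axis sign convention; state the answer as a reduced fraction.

Stage 1: N_ring = 39 + 2·10 = 59
Stage 1: 39(ω_s−ω_c) = −59(ω_r−ω_c),  ω_s=0, ω_c=1
Stage 1: ω_r = 1 − (39/59)(0−1) = 98/59
  ⇒ ω_r¹/ω_c¹ = 98/59
Stage 2: N_ring = 31 + 2·22 = 75
Stage 2: 31(ω_s−ω_c) = −75(ω_r−ω_c),  ω_s=0, ω_c=1
Stage 2: ω_r = 1 − (31/75)(0−1) = 106/75
  ⇒ ω_r²/ω_c² = 106/75
Coupling ω_c² = ω_r¹ ⇒ overall = 98/59 × 106/75 = 10388/4425

10388/4425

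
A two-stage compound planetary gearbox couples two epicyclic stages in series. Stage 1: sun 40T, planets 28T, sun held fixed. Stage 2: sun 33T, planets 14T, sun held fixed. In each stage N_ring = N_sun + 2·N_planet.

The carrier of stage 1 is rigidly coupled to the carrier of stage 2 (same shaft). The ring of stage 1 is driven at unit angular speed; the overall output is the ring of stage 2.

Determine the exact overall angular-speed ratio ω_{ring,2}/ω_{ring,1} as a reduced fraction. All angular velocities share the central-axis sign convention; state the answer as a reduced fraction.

Stage 1: N_ring = 40 + 2·28 = 96
Stage 1: 40(ω_s−ω_c) = −96(ω_r−ω_c),  ω_s=0, ω_r=1
Stage 1: 40(0−ω_c) = −96(1−ω_c)  ⇒  136ω_c = 96  ⇒  ω_c = 12/17
  ⇒ ω_c¹/ω_r¹ = 12/17
Stage 2: N_ring = 33 + 2·14 = 61
Stage 2: 33(ω_s−ω_c) = −61(ω_r−ω_c),  ω_s=0, ω_c=1
Stage 2: ω_r = 1 − (33/61)(0−1) = 94/61
  ⇒ ω_r²/ω_c² = 94/61
Coupling ω_c² = ω_c¹ ⇒ overall = 12/17 × 94/61 = 1128/1037

1128/1037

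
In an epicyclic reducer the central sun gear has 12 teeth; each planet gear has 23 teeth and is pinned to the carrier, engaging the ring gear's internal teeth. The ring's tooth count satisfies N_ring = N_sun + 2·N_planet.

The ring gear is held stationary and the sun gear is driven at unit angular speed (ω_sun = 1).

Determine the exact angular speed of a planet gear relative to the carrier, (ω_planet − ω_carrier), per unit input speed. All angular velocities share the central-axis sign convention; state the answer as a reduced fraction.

N_ring = 12 + 2·23 = 58
12(ω_s−ω_c) = −58(ω_r−ω_c),  ω_r=0, ω_s=1
12(1−ω_c) = −58(0−ω_c)  ⇒  70ω_c = 12  ⇒  ω_c = 6/35
sun–planet: 12·(1−6/35) = −23·(ω_p−ω_c)  ⇒  ω_p−ω_c = −(12/23)·(29/35) = -348/805

-348/805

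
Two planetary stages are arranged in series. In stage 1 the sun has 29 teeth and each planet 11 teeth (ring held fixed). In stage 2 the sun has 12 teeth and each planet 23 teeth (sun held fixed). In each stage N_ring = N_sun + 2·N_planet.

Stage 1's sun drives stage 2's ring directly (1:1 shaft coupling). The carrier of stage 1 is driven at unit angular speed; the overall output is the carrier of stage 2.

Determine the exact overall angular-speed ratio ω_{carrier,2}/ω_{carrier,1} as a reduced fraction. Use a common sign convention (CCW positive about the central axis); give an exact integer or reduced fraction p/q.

Stage 1: N_ring = 29 + 2·11 = 51
Stage 1: 29(ω_s−ω_c) = −51(ω_r−ω_c),  ω_r=0, ω_c=1
Stage 1: ω_s = 1 − (51/29)(0−1) = 80/29
  ⇒ ω_s¹/ω_c¹ = 80/29
Stage 2: N_ring = 12 + 2·23 = 58
Stage 2: 12(ω_s−ω_c) = −58(ω_r−ω_c),  ω_s=0, ω_r=1
Stage 2: 12(0−ω_c) = −58(1−ω_c)  ⇒  70ω_c = 58  ⇒  ω_c = 29/35
  ⇒ ω_c²/ω_r² = 29/35
Coupling ω_r² = ω_s¹ ⇒ overall = 80/29 × 29/35 = 16/7

16/7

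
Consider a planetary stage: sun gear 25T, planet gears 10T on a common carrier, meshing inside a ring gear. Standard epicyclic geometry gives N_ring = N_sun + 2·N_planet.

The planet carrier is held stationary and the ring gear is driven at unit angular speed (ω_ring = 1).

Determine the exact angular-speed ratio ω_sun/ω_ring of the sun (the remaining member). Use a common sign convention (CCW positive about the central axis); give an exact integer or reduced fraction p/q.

-9/5

N_ring = 25 + 2·10 = 45
25(ω_s−ω_c) = −45(ω_r−ω_c),  ω_c=0, ω_r=1
ω_s = 0 − (45/25)(1−0) = -9/5
ω_s/ω_r = -9/5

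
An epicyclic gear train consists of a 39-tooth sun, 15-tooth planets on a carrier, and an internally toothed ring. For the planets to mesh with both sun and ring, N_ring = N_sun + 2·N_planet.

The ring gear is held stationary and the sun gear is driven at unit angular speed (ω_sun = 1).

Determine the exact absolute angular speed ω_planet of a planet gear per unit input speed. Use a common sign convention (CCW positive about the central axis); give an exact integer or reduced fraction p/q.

N_ring = 39 + 2·15 = 69
39(ω_s−ω_c) = −69(ω_r−ω_c),  ω_r=0, ω_s=1
39(1−ω_c) = −69(0−ω_c)  ⇒  108ω_c = 39  ⇒  ω_c = 13/36
sun–planet: 39·(1−13/36) = −15·(ω_p−ω_c)  ⇒  ω_p−ω_c = −(39/15)·(23/36) = -299/180
ω_p = 13/36 − 299/180 = -13/10

-13/10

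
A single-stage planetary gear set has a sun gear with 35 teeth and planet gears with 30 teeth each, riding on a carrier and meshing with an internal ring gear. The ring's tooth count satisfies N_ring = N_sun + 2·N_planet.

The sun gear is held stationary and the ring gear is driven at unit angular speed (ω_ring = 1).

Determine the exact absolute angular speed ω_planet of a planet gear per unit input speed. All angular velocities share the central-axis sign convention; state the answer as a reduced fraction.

N_ring = 35 + 2·30 = 95
35(ω_s−ω_c) = −95(ω_r−ω_c),  ω_s=0, ω_r=1
35(0−ω_c) = −95(1−ω_c)  ⇒  130ω_c = 95  ⇒  ω_c = 19/26
sun–planet: 35·(0−19/26) = −30·(ω_p−ω_c)  ⇒  ω_p−ω_c = −(35/30)·(-19/26) = 133/156
ω_p = 19/26 + 133/156 = 19/12

19/12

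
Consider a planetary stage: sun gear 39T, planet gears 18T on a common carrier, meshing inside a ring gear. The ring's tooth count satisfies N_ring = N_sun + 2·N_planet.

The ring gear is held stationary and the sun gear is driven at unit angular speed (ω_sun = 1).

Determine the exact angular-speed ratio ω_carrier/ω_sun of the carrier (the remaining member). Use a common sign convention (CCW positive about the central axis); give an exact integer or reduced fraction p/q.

N_ring = 39 + 2·18 = 75
39(ω_s−ω_c) = −75(ω_r−ω_c),  ω_r=0, ω_s=1
39(1−ω_c) = −75(0−ω_c)  ⇒  114ω_c = 39  ⇒  ω_c = 13/38
ω_c/ω_s = 13/38

13/38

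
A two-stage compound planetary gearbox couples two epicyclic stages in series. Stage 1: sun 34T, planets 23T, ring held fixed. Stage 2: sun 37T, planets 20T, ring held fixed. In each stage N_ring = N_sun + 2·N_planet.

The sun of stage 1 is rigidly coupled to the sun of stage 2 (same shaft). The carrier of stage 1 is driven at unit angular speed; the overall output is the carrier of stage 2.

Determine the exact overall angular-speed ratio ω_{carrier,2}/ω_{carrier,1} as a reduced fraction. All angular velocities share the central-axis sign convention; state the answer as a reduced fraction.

Stage 1: N_ring = 34 + 2·23 = 80
Stage 1: 34(ω_s−ω_c) = −80(ω_r−ω_c),  ω_r=0, ω_c=1
Stage 1: ω_s = 1 − (80/34)(0−1) = 57/17
  ⇒ ω_s¹/ω_c¹ = 57/17
Stage 2: N_ring = 37 + 2·20 = 77
Stage 2: 37(ω_s−ω_c) = −77(ω_r−ω_c),  ω_r=0, ω_s=1
Stage 2: 37(1−ω_c) = −77(0−ω_c)  ⇒  114ω_c = 37  ⇒  ω_c = 37/114
  ⇒ ω_c²/ω_s² = 37/114
Coupling ω_s² = ω_s¹ ⇒ overall = 57/17 × 37/114 = 37/34

37/34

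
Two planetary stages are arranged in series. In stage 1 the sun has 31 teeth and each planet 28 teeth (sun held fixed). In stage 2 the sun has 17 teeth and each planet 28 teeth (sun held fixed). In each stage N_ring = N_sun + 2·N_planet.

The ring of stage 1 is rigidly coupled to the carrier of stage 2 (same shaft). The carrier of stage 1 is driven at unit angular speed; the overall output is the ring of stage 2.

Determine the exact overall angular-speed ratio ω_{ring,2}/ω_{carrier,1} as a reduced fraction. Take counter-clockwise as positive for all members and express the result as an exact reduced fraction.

3540/2117

Stage 1: N_ring = 31 + 2·28 = 87
Stage 1: 31(ω_s−ω_c) = −87(ω_r−ω_c),  ω_s=0, ω_c=1
Stage 1: ω_r = 1 − (31/87)(0−1) = 118/87
  ⇒ ω_r¹/ω_c¹ = 118/87
Stage 2: N_ring = 17 + 2·28 = 73
Stage 2: 17(ω_s−ω_c) = −73(ω_r−ω_c),  ω_s=0, ω_c=1
Stage 2: ω_r = 1 − (17/73)(0−1) = 90/73
  ⇒ ω_r²/ω_c² = 90/73
Coupling ω_c² = ω_r¹ ⇒ overall = 118/87 × 90/73 = 3540/2117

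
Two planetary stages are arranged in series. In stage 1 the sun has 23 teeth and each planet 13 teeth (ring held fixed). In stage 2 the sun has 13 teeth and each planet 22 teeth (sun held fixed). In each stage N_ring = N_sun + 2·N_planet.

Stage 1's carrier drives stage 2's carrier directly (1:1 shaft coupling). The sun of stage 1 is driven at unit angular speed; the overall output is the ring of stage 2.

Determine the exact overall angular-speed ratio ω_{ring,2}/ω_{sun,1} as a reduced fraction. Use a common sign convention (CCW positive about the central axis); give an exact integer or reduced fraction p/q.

805/2052

Stage 1: N_ring = 23 + 2·13 = 49
Stage 1: 23(ω_s−ω_c) = −49(ω_r−ω_c),  ω_r=0, ω_s=1
Stage 1: 23(1−ω_c) = −49(0−ω_c)  ⇒  72ω_c = 23  ⇒  ω_c = 23/72
  ⇒ ω_c¹/ω_s¹ = 23/72
Stage 2: N_ring = 13 + 2·22 = 57
Stage 2: 13(ω_s−ω_c) = −57(ω_r−ω_c),  ω_s=0, ω_c=1
Stage 2: ω_r = 1 − (13/57)(0−1) = 70/57
  ⇒ ω_r²/ω_c² = 70/57
Coupling ω_c² = ω_c¹ ⇒ overall = 23/72 × 70/57 = 805/2052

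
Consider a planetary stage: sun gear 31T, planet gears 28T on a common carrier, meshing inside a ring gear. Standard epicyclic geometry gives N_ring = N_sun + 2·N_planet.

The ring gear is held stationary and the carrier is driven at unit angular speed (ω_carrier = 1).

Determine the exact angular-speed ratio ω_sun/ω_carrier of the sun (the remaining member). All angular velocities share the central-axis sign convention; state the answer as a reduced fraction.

118/31

N_ring = 31 + 2·28 = 87
31(ω_s−ω_c) = −87(ω_r−ω_c),  ω_r=0, ω_c=1
ω_s = 1 − (87/31)(0−1) = 118/31
ω_s/ω_c = 118/31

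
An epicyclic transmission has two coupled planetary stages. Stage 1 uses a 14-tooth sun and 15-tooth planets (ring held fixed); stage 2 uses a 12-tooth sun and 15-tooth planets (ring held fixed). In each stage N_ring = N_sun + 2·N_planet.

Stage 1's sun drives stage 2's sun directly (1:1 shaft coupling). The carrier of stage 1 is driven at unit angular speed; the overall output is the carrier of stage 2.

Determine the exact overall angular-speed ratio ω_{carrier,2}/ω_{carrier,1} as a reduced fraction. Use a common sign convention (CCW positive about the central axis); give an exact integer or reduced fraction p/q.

58/63

Stage 1: N_ring = 14 + 2·15 = 44
Stage 1: 14(ω_s−ω_c) = −44(ω_r−ω_c),  ω_r=0, ω_c=1
Stage 1: ω_s = 1 − (44/14)(0−1) = 29/7
  ⇒ ω_s¹/ω_c¹ = 29/7
Stage 2: N_ring = 12 + 2·15 = 42
Stage 2: 12(ω_s−ω_c) = −42(ω_r−ω_c),  ω_r=0, ω_s=1
Stage 2: 12(1−ω_c) = −42(0−ω_c)  ⇒  54ω_c = 12  ⇒  ω_c = 2/9
  ⇒ ω_c²/ω_s² = 2/9
Coupling ω_s² = ω_s¹ ⇒ overall = 29/7 × 2/9 = 58/63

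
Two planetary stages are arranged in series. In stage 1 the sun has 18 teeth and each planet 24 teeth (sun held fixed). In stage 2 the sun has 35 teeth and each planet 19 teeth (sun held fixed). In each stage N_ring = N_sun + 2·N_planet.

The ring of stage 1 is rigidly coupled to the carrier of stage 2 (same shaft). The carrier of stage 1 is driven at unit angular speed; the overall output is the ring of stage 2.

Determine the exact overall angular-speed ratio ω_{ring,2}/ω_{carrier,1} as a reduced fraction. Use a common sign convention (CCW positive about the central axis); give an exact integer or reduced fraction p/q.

Stage 1: N_ring = 18 + 2·24 = 66
Stage 1: 18(ω_s−ω_c) = −66(ω_r−ω_c),  ω_s=0, ω_c=1
Stage 1: ω_r = 1 − (18/66)(0−1) = 14/11
  ⇒ ω_r¹/ω_c¹ = 14/11
Stage 2: N_ring = 35 + 2·19 = 73
Stage 2: 35(ω_s−ω_c) = −73(ω_r−ω_c),  ω_s=0, ω_c=1
Stage 2: ω_r = 1 − (35/73)(0−1) = 108/73
  ⇒ ω_r²/ω_c² = 108/73
Coupling ω_c² = ω_r¹ ⇒ overall = 14/11 × 108/73 = 1512/803

1512/803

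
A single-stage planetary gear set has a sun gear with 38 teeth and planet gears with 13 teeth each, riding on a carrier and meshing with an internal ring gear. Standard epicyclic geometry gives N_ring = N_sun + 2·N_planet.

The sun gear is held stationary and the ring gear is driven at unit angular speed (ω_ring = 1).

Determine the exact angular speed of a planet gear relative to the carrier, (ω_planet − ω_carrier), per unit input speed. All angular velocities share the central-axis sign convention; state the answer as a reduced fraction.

1216/663

N_ring = 38 + 2·13 = 64
38(ω_s−ω_c) = −64(ω_r−ω_c),  ω_s=0, ω_r=1
38(0−ω_c) = −64(1−ω_c)  ⇒  102ω_c = 64  ⇒  ω_c = 32/51
sun–planet: 38·(0−32/51) = −13·(ω_p−ω_c)  ⇒  ω_p−ω_c = −(38/13)·(-32/51) = 1216/663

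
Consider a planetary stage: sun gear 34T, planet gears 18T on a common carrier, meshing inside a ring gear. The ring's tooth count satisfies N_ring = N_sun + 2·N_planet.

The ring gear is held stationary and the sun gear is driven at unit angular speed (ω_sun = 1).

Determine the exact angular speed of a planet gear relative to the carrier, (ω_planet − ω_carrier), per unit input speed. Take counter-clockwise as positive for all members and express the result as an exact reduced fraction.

N_ring = 34 + 2·18 = 70
34(ω_s−ω_c) = −70(ω_r−ω_c),  ω_r=0, ω_s=1
34(1−ω_c) = −70(0−ω_c)  ⇒  104ω_c = 34  ⇒  ω_c = 17/52
sun–planet: 34·(1−17/52) = −18·(ω_p−ω_c)  ⇒  ω_p−ω_c = −(34/18)·(35/52) = -595/468

-595/468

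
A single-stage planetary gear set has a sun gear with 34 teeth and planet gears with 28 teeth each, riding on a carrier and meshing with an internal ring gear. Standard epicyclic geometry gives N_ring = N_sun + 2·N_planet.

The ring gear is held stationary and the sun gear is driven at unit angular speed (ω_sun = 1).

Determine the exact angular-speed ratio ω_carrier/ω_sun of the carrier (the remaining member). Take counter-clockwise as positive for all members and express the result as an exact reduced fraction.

N_ring = 34 + 2·28 = 90
34(ω_s−ω_c) = −90(ω_r−ω_c),  ω_r=0, ω_s=1
34(1−ω_c) = −90(0−ω_c)  ⇒  124ω_c = 34  ⇒  ω_c = 17/62
ω_c/ω_s = 17/62

17/62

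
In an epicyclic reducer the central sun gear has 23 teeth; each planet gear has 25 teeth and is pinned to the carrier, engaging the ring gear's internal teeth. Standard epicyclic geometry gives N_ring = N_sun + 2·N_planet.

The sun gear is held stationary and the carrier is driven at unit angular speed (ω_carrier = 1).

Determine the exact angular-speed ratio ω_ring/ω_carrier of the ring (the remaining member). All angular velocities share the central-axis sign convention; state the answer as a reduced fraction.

96/73

N_ring = 23 + 2·25 = 73
23(ω_s−ω_c) = −73(ω_r−ω_c),  ω_s=0, ω_c=1
ω_r = 1 − (23/73)(0−1) = 96/73
ω_r/ω_c = 96/73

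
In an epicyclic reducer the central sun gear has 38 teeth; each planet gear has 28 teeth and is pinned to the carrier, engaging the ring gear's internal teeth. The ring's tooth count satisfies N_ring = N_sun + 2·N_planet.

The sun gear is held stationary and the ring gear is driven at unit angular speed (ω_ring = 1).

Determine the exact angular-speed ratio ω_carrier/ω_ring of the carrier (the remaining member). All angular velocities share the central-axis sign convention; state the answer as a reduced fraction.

47/66

N_ring = 38 + 2·28 = 94
38(ω_s−ω_c) = −94(ω_r−ω_c),  ω_s=0, ω_r=1
38(0−ω_c) = −94(1−ω_c)  ⇒  132ω_c = 94  ⇒  ω_c = 47/66
ω_c/ω_r = 47/66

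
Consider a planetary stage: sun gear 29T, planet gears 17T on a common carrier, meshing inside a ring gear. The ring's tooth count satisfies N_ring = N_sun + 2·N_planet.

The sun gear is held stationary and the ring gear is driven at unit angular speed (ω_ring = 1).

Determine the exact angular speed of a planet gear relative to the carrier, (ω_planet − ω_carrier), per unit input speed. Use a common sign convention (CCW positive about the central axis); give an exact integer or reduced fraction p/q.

1827/1564

N_ring = 29 + 2·17 = 63
29(ω_s−ω_c) = −63(ω_r−ω_c),  ω_s=0, ω_r=1
29(0−ω_c) = −63(1−ω_c)  ⇒  92ω_c = 63  ⇒  ω_c = 63/92
sun–planet: 29·(0−63/92) = −17·(ω_p−ω_c)  ⇒  ω_p−ω_c = −(29/17)·(-63/92) = 1827/1564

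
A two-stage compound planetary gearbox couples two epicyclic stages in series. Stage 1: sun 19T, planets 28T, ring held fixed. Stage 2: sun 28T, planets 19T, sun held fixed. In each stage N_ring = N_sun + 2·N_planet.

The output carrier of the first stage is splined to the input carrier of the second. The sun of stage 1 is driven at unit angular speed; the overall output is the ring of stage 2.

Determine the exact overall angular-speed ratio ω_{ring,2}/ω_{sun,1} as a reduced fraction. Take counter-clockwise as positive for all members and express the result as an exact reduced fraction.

19/66

Stage 1: N_ring = 19 + 2·28 = 75
Stage 1: 19(ω_s−ω_c) = −75(ω_r−ω_c),  ω_r=0, ω_s=1
Stage 1: 19(1−ω_c) = −75(0−ω_c)  ⇒  94ω_c = 19  ⇒  ω_c = 19/94
  ⇒ ω_c¹/ω_s¹ = 19/94
Stage 2: N_ring = 28 + 2·19 = 66
Stage 2: 28(ω_s−ω_c) = −66(ω_r−ω_c),  ω_s=0, ω_c=1
Stage 2: ω_r = 1 − (28/66)(0−1) = 47/33
  ⇒ ω_r²/ω_c² = 47/33
Coupling ω_c² = ω_c¹ ⇒ overall = 19/94 × 47/33 = 19/66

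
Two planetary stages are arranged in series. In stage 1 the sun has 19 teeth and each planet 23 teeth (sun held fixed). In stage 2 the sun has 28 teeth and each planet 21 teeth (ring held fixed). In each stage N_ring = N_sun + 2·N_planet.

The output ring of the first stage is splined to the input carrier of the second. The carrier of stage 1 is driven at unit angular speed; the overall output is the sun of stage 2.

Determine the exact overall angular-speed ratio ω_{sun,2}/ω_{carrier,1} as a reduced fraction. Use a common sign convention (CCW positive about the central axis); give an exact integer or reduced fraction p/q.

294/65

Stage 1: N_ring = 19 + 2·23 = 65
Stage 1: 19(ω_s−ω_c) = −65(ω_r−ω_c),  ω_s=0, ω_c=1
Stage 1: ω_r = 1 − (19/65)(0−1) = 84/65
  ⇒ ω_r¹/ω_c¹ = 84/65
Stage 2: N_ring = 28 + 2·21 = 70
Stage 2: 28(ω_s−ω_c) = −70(ω_r−ω_c),  ω_r=0, ω_c=1
Stage 2: ω_s = 1 − (70/28)(0−1) = 7/2
  ⇒ ω_s²/ω_c² = 7/2
Coupling ω_c² = ω_r¹ ⇒ overall = 84/65 × 7/2 = 294/65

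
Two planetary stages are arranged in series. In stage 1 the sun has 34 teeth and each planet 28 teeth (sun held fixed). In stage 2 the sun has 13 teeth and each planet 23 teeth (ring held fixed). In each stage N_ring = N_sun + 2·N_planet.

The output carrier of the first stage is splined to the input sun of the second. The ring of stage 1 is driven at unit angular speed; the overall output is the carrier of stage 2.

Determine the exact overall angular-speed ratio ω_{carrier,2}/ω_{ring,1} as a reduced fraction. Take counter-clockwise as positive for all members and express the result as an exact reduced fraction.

65/496

Stage 1: N_ring = 34 + 2·28 = 90
Stage 1: 34(ω_s−ω_c) = −90(ω_r−ω_c),  ω_s=0, ω_r=1
Stage 1: 34(0−ω_c) = −90(1−ω_c)  ⇒  124ω_c = 90  ⇒  ω_c = 45/62
  ⇒ ω_c¹/ω_r¹ = 45/62
Stage 2: N_ring = 13 + 2·23 = 59
Stage 2: 13(ω_s−ω_c) = −59(ω_r−ω_c),  ω_r=0, ω_s=1
Stage 2: 13(1−ω_c) = −59(0−ω_c)  ⇒  72ω_c = 13  ⇒  ω_c = 13/72
  ⇒ ω_c²/ω_s² = 13/72
Coupling ω_s² = ω_c¹ ⇒ overall = 45/62 × 13/72 = 65/496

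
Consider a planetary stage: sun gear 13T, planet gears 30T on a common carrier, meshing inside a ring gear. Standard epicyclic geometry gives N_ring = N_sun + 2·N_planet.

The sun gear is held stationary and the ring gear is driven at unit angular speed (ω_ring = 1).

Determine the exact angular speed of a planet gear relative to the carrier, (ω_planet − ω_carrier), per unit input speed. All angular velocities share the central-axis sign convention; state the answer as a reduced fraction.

N_ring = 13 + 2·30 = 73
13(ω_s−ω_c) = −73(ω_r−ω_c),  ω_s=0, ω_r=1
13(0−ω_c) = −73(1−ω_c)  ⇒  86ω_c = 73  ⇒  ω_c = 73/86
sun–planet: 13·(0−73/86) = −30·(ω_p−ω_c)  ⇒  ω_p−ω_c = −(13/30)·(-73/86) = 949/2580

949/2580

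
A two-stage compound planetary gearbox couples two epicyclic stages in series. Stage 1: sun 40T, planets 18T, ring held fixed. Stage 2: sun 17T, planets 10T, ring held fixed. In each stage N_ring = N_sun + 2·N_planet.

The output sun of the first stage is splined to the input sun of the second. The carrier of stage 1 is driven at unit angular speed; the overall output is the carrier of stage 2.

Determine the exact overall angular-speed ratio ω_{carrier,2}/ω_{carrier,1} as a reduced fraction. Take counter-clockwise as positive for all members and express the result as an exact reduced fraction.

Stage 1: N_ring = 40 + 2·18 = 76
Stage 1: 40(ω_s−ω_c) = −76(ω_r−ω_c),  ω_r=0, ω_c=1
Stage 1: ω_s = 1 − (76/40)(0−1) = 29/10
  ⇒ ω_s¹/ω_c¹ = 29/10
Stage 2: N_ring = 17 + 2·10 = 37
Stage 2: 17(ω_s−ω_c) = −37(ω_r−ω_c),  ω_r=0, ω_s=1
Stage 2: 17(1−ω_c) = −37(0−ω_c)  ⇒  54ω_c = 17  ⇒  ω_c = 17/54
  ⇒ ω_c²/ω_s² = 17/54
Coupling ω_s² = ω_s¹ ⇒ overall = 29/10 × 17/54 = 493/540

493/540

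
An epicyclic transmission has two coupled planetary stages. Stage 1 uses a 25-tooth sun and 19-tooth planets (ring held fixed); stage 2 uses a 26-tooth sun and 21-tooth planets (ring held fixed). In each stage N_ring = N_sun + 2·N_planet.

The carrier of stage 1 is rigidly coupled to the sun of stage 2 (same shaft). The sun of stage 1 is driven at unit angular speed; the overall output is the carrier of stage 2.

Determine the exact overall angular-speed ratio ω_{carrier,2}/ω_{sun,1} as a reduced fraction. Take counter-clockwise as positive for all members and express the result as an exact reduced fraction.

Stage 1: N_ring = 25 + 2·19 = 63
Stage 1: 25(ω_s−ω_c) = −63(ω_r−ω_c),  ω_r=0, ω_s=1
Stage 1: 25(1−ω_c) = −63(0−ω_c)  ⇒  88ω_c = 25  ⇒  ω_c = 25/88
  ⇒ ω_c¹/ω_s¹ = 25/88
Stage 2: N_ring = 26 + 2·21 = 68
Stage 2: 26(ω_s−ω_c) = −68(ω_r−ω_c),  ω_r=0, ω_s=1
Stage 2: 26(1−ω_c) = −68(0−ω_c)  ⇒  94ω_c = 26  ⇒  ω_c = 13/47
  ⇒ ω_c²/ω_s² = 13/47
Coupling ω_s² = ω_c¹ ⇒ overall = 25/88 × 13/47 = 325/4136

325/4136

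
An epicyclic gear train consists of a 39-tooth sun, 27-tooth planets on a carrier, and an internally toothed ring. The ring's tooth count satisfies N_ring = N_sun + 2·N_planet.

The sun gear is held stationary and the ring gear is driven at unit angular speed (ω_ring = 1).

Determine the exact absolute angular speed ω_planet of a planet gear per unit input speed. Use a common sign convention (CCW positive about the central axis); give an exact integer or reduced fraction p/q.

N_ring = 39 + 2·27 = 93
39(ω_s−ω_c) = −93(ω_r−ω_c),  ω_s=0, ω_r=1
39(0−ω_c) = −93(1−ω_c)  ⇒  132ω_c = 93  ⇒  ω_c = 31/44
sun–planet: 39·(0−31/44) = −27·(ω_p−ω_c)  ⇒  ω_p−ω_c = −(39/27)·(-31/44) = 403/396
ω_p = 31/44 + 403/396 = 31/18

31/18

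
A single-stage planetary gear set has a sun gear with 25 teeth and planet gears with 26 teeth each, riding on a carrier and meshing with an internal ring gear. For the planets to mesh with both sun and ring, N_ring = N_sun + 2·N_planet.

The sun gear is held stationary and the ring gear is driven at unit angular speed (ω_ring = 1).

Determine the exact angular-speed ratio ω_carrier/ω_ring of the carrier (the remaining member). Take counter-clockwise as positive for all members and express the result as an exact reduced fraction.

77/102

N_ring = 25 + 2·26 = 77
25(ω_s−ω_c) = −77(ω_r−ω_c),  ω_s=0, ω_r=1
25(0−ω_c) = −77(1−ω_c)  ⇒  102ω_c = 77  ⇒  ω_c = 77/102
ω_c/ω_r = 77/102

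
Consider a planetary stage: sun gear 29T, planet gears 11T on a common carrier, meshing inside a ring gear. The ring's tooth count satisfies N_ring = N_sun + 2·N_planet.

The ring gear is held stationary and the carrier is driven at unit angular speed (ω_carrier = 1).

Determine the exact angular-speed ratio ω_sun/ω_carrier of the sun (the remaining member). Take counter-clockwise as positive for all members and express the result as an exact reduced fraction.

N_ring = 29 + 2·11 = 51
29(ω_s−ω_c) = −51(ω_r−ω_c),  ω_r=0, ω_c=1
ω_s = 1 − (51/29)(0−1) = 80/29
ω_s/ω_c = 80/29

80/29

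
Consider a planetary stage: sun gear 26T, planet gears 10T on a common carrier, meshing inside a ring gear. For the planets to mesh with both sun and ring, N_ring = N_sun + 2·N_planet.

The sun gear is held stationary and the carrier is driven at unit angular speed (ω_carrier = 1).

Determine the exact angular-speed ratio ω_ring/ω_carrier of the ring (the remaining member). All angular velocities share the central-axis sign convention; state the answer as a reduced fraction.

36/23

N_ring = 26 + 2·10 = 46
26(ω_s−ω_c) = −46(ω_r−ω_c),  ω_s=0, ω_c=1
ω_r = 1 − (26/46)(0−1) = 36/23
ω_r/ω_c = 36/23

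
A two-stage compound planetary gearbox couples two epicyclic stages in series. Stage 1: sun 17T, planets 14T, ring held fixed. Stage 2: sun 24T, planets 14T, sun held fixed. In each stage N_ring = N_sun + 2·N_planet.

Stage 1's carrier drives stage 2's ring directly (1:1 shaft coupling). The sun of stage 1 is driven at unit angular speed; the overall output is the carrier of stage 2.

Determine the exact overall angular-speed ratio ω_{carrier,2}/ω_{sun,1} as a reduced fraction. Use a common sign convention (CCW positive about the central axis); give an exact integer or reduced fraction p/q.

221/1178

Stage 1: N_ring = 17 + 2·14 = 45
Stage 1: 17(ω_s−ω_c) = −45(ω_r−ω_c),  ω_r=0, ω_s=1
Stage 1: 17(1−ω_c) = −45(0−ω_c)  ⇒  62ω_c = 17  ⇒  ω_c = 17/62
  ⇒ ω_c¹/ω_s¹ = 17/62
Stage 2: N_ring = 24 + 2·14 = 52
Stage 2: 24(ω_s−ω_c) = −52(ω_r−ω_c),  ω_s=0, ω_r=1
Stage 2: 24(0−ω_c) = −52(1−ω_c)  ⇒  76ω_c = 52  ⇒  ω_c = 13/19
  ⇒ ω_c²/ω_r² = 13/19
Coupling ω_r² = ω_c¹ ⇒ overall = 17/62 × 13/19 = 221/1178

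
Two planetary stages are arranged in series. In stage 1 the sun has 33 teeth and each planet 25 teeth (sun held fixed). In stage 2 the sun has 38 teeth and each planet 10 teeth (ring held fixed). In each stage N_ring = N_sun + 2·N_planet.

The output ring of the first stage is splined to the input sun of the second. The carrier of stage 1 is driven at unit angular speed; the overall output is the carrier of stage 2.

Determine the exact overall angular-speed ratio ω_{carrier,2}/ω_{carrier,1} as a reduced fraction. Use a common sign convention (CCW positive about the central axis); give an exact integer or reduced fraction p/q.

551/996

Stage 1: N_ring = 33 + 2·25 = 83
Stage 1: 33(ω_s−ω_c) = −83(ω_r−ω_c),  ω_s=0, ω_c=1
Stage 1: ω_r = 1 − (33/83)(0−1) = 116/83
  ⇒ ω_r¹/ω_c¹ = 116/83
Stage 2: N_ring = 38 + 2·10 = 58
Stage 2: 38(ω_s−ω_c) = −58(ω_r−ω_c),  ω_r=0, ω_s=1
Stage 2: 38(1−ω_c) = −58(0−ω_c)  ⇒  96ω_c = 38  ⇒  ω_c = 19/48
  ⇒ ω_c²/ω_s² = 19/48
Coupling ω_s² = ω_r¹ ⇒ overall = 116/83 × 19/48 = 551/996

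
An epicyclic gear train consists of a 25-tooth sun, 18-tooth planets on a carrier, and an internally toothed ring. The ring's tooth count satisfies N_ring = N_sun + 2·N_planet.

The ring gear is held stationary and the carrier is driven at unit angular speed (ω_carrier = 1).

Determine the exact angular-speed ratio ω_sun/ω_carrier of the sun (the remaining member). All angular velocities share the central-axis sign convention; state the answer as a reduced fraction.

N_ring = 25 + 2·18 = 61
25(ω_s−ω_c) = −61(ω_r−ω_c),  ω_r=0, ω_c=1
ω_s = 1 − (61/25)(0−1) = 86/25
ω_s/ω_c = 86/25

86/25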